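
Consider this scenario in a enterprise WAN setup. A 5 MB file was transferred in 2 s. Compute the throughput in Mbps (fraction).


Given: file = 5 MB, time = 2 s
File in Mb = 5 * 8 = 40 Mb
Throughput = 40 / 2 Mbps
Throughput = 20 Mbps

20


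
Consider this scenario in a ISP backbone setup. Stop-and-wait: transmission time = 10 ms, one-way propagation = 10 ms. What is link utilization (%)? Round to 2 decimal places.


Given: Ttrans = 10 ms, Tprop = 10 ms
RTT = 2 * Tprop = 2 * 10 = 20 ms
U = Ttrans / (Ttrans + RTT)
U = 10 / (10 + 20)
U = 10 / 30 = 0.333333
U% = 33.33%

33.33


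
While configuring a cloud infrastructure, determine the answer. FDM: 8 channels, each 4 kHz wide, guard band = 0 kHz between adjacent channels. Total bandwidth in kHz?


Given: 8 channels, 4 kHz each, guard = 0 kHz
Channel bandwidth = 8 * 4 = 32 kHz
Guard bands = 7 gaps * 0 kHz = 0 kHz
Total = 32 + 0 = 32 kHz

32


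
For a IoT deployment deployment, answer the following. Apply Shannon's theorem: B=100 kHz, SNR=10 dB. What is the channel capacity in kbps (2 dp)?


Given: B = 100 kHz, SNR = 10 dB
SNR linear = 10^(10/10) = 10
1 + SNR = 11
log2(11) = 3.4594316186
C = 100 * 1000 * 3.4594316186 = 345943.1619 bps
C = 345.943162 kbps -> 345.94 kbps (2 dp)

345.94


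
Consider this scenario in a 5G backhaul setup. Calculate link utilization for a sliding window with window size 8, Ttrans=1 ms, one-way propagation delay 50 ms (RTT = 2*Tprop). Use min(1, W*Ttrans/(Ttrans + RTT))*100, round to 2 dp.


Given: W = 8, Ttrans = 1 ms, RTT = 100 ms (= 2 * Tprop, Tprop = 50 ms)
Cycle time = Ttrans + RTT = 1 + 100 = 101 ms (first packet sent until its ACK returns)
W * Ttrans = 8 * 1 = 8 ms of sending per cycle
W * Ttrans / (Ttrans + RTT) = 8 / 101 = 0.079208
U = min(1, 0.079208) = 0.079208
U% = 7.92%

7.92


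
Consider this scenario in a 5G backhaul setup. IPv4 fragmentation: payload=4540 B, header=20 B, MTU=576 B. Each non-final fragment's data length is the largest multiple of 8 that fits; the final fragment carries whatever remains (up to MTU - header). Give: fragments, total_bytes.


Max data per non-final fragment = floor((MTU - header)/8)*8 = floor((576 - 20)/8)*8 = floor(556/8)*8 = 552 B
Final fragment needs no 8-byte alignment: it can carry up to MTU - header = 556 B
Non-final fragments needed = ceil((payload - 556) / 552) = ceil(3984/552) = ceil(7.2174) = 8
Number of fragments = 8 + 1 = 9
Fragment sizes (data): 8 * 552 B + 124 B (last, 124 <= 556 OK)
Total bytes sent = payload + n_frags * header = 4540 + 9*20 = 4540 + 180 = 4720 B

9, 4720


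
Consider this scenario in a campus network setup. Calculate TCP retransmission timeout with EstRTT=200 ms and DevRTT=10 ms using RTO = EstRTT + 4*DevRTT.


Given: EstRTT = 200 ms, DevRTT = 10 ms
Timeout = EstRTT + 4 * DevRTT
4 * DevRTT = 4 * 10 = 40
Timeout = 200 + 40 = 240 ms

240


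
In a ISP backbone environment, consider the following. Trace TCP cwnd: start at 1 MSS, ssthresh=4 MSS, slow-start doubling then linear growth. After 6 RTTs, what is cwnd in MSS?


RTT 0: cwnd = 1 MSS (initial)
RTT 1: cwnd = 2 MSS (slow start, doubled)
RTT 2: cwnd = 4 MSS (slow start, doubled)
RTT 3: cwnd = 5 MSS (congestion avoidance, +1)
RTT 4: cwnd = 6 MSS (congestion avoidance, +1)
RTT 5: cwnd = 7 MSS (congestion avoidance, +1)
RTT 6: cwnd = 8 MSS (congestion avoidance, +1)

8


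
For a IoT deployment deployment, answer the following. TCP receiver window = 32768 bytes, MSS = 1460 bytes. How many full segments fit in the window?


Given: RWND = 32768 bytes, MSS = 1460 bytes
Full segments = floor(RWND / MSS)
Full segments = floor(32768 / 1460)
Full segments = floor(22.4438) = 22

22


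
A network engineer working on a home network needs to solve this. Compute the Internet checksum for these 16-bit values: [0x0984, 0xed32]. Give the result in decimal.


Given words: [0x0984, 0xed32]
Step 1: Sum all words
Raw sum = 2436 + 60722 = 63158
One's complement = ~63158 & 0xFFFF = 2377

2377


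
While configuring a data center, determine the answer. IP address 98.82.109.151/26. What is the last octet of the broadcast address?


Given: IP = 98.82.109.151, prefix = /26
Host bits = 32 - 26 = 6
Network last octet = 151 AND mask = 128
Host part size = 2^6 - 1 = 63
Broadcast last octet = 128 OR 63 = 191

191


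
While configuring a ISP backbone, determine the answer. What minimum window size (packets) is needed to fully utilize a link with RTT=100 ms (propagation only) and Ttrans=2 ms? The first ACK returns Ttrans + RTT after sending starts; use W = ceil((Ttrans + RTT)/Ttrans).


Given: Ttrans = 2 ms, RTT = 100 ms (= 2 * Tprop, Tprop = 50 ms)
Time until first ACK returns = Ttrans + RTT = 2 + 100 = 102 ms
Need W * Ttrans >= Ttrans + RTT  ->  W >= (Ttrans + RTT) / Ttrans
(Ttrans + RTT) / Ttrans = 102 / 2 = 51
W_min = ceil(51) = 51

51


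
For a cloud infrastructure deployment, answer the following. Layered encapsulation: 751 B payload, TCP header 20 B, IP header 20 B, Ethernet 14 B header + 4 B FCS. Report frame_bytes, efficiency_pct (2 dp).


TCP segment = 751 + 20 = 771 B
IP packet = 771 + 20 = 791 B
Ethernet frame = 791 + 14 + 4 = 809 B
Efficiency = app / frame = 751 / 809 = 0.928307 = 92.8307% -> 92.83% (2 dp)

809, 92.83


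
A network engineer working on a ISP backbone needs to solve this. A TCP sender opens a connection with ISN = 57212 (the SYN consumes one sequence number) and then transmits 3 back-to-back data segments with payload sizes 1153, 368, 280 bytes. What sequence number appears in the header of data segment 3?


The SYN occupies sequence number ISN = 57212, so the first data byte is ISN + 1 = 57213.
SEQ of data segment i = (ISN + 1) + sum of payload sizes of segments 1..i-1.
Segment 1: SEQ = 57213, payload = 1153 bytes
Segment 2: SEQ = 58366, payload = 368 bytes
Segment 3: SEQ = 58734, payload = 280 bytes
SEQ of segment 3 = 57213 + 1153 + 368 = 58734

58734


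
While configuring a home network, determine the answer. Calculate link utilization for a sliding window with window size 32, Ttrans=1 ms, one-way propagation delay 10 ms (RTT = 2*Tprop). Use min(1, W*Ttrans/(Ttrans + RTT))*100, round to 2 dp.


Given: W = 32, Ttrans = 1 ms, RTT = 20 ms (= 2 * Tprop, Tprop = 10 ms)
Cycle time = Ttrans + RTT = 1 + 20 = 21 ms (first packet sent until its ACK returns)
W * Ttrans = 32 * 1 = 32 ms of sending per cycle
W * Ttrans / (Ttrans + RTT) = 32 / 21 = 1.523810
U = min(1, 1.523810) = 1.000000
U% = 100.00%

100.00


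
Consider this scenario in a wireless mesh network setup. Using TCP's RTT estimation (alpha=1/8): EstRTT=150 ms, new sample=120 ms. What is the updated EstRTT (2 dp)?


Given: EstRTT = 150 ms, SampleRTT = 120 ms, alpha = 1/8
New EstRTT = (1 - alpha) * EstRTT + alpha * SampleRTT
(7/8) * 150 = 131.25
(1/8) * 120 = 15
New EstRTT = 131.25 + 15 = 146.25 ms -> 146.25 ms (2 dp)

146.25


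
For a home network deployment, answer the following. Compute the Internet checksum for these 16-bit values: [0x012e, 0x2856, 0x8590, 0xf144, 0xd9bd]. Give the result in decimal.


Given words: [0x012e, 0x2856, 0x8590, 0xf144, 0xd9bd]
Step 1: Sum all words
Raw sum = 302 + 10326 + 34192 + 61764 + 55741 = 162325
Step 2: Fold carry: (31253 + 2) = 31255
One's complement = ~31255 & 0xFFFF = 34280

34280


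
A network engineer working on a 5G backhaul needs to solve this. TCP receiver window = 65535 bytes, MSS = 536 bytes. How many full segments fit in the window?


Given: RWND = 65535 bytes, MSS = 536 bytes
Full segments = floor(RWND / MSS)
Full segments = floor(65535 / 536)
Full segments = floor(122.2668) = 122

122


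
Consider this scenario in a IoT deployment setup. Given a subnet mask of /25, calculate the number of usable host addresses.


Given: subnet mask /25
Host bits = 32 - 25 = 7
Total addresses = 2^7 = 128
Usable hosts = 128 - 2 (network + broadcast) = 126

126


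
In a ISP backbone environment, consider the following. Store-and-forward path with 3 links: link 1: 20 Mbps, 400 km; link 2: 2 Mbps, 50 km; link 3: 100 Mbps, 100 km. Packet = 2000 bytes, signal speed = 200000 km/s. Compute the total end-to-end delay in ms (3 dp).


Packet = 2000 bytes = 16000 bits. Store-and-forward: sum (t_trans + t_prop) per link.
Link 1: t_trans = 16000/(20*10^6) s = 0.8000 ms; t_prop = 400/200000 s = 2.0000 ms; subtotal = 2.8000 ms
Link 2: t_trans = 16000/(2*10^6) s = 8.0000 ms; t_prop = 50/200000 s = 0.2500 ms; subtotal = 8.2500 ms
Link 3: t_trans = 16000/(100*10^6) s = 0.1600 ms; t_prop = 100/200000 s = 0.5000 ms; subtotal = 0.6600 ms
End-to-end = 2.8000 + 8.2500 + 0.6600 = 11.7100 ms -> 11.710 ms (3 dp)

11.710


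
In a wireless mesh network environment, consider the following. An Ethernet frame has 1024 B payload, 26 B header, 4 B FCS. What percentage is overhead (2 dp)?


Given: payload = 1024 B, header = 26 B, trailer = 4 B
Overhead bytes = header + trailer = 26 + 4 = 30
Total frame = payload + overhead = 1024 + 30 = 1054
Overhead % = 30 / 1054 * 100 = 2.8463% -> 2.85% (2 dp)

2.85


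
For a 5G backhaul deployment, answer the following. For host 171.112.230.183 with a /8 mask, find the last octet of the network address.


Given: IP = 171.112.230.183, prefix = /8
Subnet mask = 255.0.0.0
Last octet of IP: 183
Last octet of mask: 0
Network last octet = 183 AND 0 = 0

0


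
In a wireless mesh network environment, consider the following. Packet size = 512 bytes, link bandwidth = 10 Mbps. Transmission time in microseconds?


Given: packet = 512 bytes, bandwidth = 10 Mbps
Packet in bits = 512 * 8 = 4096 bits
Bandwidth = 10 * 10^6 = 10000000 bps
Time = 4096 / 10000000 seconds
Time in us = 4096 * 10^6 / 10000000 = 409.6

409.6


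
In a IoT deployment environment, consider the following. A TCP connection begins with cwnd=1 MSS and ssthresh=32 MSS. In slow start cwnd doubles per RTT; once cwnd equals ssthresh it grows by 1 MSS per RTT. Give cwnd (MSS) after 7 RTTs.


RTT 0: cwnd = 1 MSS (initial)
RTT 1: cwnd = 2 MSS (slow start, doubled)
RTT 2: cwnd = 4 MSS (slow start, doubled)
RTT 3: cwnd = 8 MSS (slow start, doubled)
RTT 4: cwnd = 16 MSS (slow start, doubled)
RTT 5: cwnd = 32 MSS (slow start, doubled)
RTT 6: cwnd = 33 MSS (congestion avoidance, +1)
RTT 7: cwnd = 34 MSS (congestion avoidance, +1)

34


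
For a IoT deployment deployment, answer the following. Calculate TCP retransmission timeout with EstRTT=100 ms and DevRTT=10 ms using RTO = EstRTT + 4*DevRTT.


Given: EstRTT = 100 ms, DevRTT = 10 ms
Timeout = EstRTT + 4 * DevRTT
4 * DevRTT = 4 * 10 = 40
Timeout = 100 + 40 = 140 ms

140


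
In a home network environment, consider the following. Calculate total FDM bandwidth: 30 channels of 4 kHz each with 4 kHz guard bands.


Given: 30 channels, 4 kHz each, guard = 4 kHz
Channel bandwidth = 30 * 4 = 120 kHz
Guard bands = 29 gaps * 4 kHz = 116 kHz
Total = 120 + 116 = 236 kHz

236


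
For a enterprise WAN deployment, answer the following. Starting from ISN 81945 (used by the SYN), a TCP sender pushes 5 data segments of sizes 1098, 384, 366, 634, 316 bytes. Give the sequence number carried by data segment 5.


The SYN occupies sequence number ISN = 81945, so the first data byte is ISN + 1 = 81946.
SEQ of data segment i = (ISN + 1) + sum of payload sizes of segments 1..i-1.
Segment 1: SEQ = 81946, payload = 1098 bytes
Segment 2: SEQ = 83044, payload = 384 bytes
Segment 3: SEQ = 83428, payload = 366 bytes
Segment 4: SEQ = 83794, payload = 634 bytes
Segment 5: SEQ = 84428, payload = 316 bytes
SEQ of segment 5 = 81946 + 1098 + 384 + 366 + 634 = 84428

84428


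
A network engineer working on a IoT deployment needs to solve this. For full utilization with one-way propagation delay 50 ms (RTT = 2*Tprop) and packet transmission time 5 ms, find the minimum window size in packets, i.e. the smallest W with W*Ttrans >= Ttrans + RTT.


Given: Ttrans = 5 ms, RTT = 100 ms (= 2 * Tprop, Tprop = 50 ms)
Time until first ACK returns = Ttrans + RTT = 5 + 100 = 105 ms
Need W * Ttrans >= Ttrans + RTT  ->  W >= (Ttrans + RTT) / Ttrans
(Ttrans + RTT) / Ttrans = 105 / 5 = 21
W_min = ceil(21) = 21

21


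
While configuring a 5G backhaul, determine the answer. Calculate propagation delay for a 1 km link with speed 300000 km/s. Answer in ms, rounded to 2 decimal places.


Given: distance = 1 km, speed = 300000 km/s
Delay = distance / speed = 1 / 300000 seconds
Delay in ms = 1 * 1000 / 300000
Delay = 0.0033 ms
Rounded to 2 dp = 0.00 ms

0.00


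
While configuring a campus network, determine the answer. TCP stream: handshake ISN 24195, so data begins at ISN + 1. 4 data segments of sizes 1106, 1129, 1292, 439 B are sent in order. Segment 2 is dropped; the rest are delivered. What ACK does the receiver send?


SYN uses sequence number 24195; first data byte = ISN + 1 = 24196.
Segment 1: SEQ = 24196, len = 1106 B, covers [24196, 25301]
Segment 2: SEQ = 25302, len = 1129 B, covers [25302, 26430] [LOST]
Segment 3: SEQ = 26431, len = 1292 B, covers [26431, 27722]
Segment 4: SEQ = 27723, len = 439 B, covers [27723, 28161]
In-order data received: bytes [24196, 25301] (segments 1..1).
Segment 2 missing -> gap begins at byte 25302; later segments buffered out of order.
Cumulative ACK = next expected in-order byte = 24196 + 1106 = 25302

25302


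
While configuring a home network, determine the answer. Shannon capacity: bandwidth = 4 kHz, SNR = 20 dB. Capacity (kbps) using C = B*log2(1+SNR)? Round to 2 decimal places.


Given: B = 4 kHz, SNR = 20 dB
SNR linear = 10^(20/10) = 100
1 + SNR = 101
log2(101) = 6.6582114828
C = 4 * 1000 * 6.6582114828 = 26632.8459 bps
C = 26.632846 kbps -> 26.63 kbps (2 dp)

26.63


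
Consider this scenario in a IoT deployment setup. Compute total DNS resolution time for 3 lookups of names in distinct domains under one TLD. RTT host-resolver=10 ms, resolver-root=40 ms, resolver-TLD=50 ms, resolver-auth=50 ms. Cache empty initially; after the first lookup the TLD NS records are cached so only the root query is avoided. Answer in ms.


Lookup 1 (cold cache): local + root + TLD + auth = 10 + 40 + 50 + 50 = 150 ms
Lookups 2..3 (TLD NS cached -> skip root; new domain -> still ask TLD and auth): local + TLD + auth = 10 + 50 + 50 = 110 ms each
Remaining 2 lookups: 2 * 110 = 220 ms
Total = 150 + 220 = 370 ms

370


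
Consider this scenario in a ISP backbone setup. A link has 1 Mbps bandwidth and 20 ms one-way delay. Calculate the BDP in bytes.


Given: bandwidth = 1 Mbps, delay = 20 ms
BDP in bits = 1 * 10^6 * 20 / 1000
BDP in bits = 20000
BDP in bytes = 20000 / 8 = 2500

2500


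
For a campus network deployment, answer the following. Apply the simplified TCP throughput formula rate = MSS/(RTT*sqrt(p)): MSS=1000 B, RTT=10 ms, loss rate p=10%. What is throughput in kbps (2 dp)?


Given: MSS = 1000 bytes, RTT = 10 ms, loss = 10%
RTT in seconds = 10 / 1000 = 0.01
Loss rate = 10% = 0.1
sqrt(loss) = sqrt(0.1) = 0.316227766017
Throughput (bytes/s) = 1000 / (0.01 * 0.316227766017) = 316227.7660
Throughput (kbps) = 316227.7660 * 8 / 1000 = 2529.822128 -> 2529.82 kbps (2 dp)

2529.82


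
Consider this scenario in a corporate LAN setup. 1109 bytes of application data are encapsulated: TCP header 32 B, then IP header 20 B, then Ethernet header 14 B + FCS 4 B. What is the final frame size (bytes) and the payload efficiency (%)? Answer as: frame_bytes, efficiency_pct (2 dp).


TCP segment = 1109 + 32 = 1141 B
IP packet = 1141 + 20 = 1161 B
Ethernet frame = 1161 + 14 + 4 = 1179 B
Efficiency = app / frame = 1109 / 1179 = 0.940628 = 94.0628% -> 94.06% (2 dp)

1179, 94.06


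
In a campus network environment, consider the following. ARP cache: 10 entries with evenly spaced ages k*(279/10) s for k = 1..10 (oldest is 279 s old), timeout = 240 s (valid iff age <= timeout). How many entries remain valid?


Ages are k * 279/10 s for k = 1..10 (spacing = 27.9000 s).
Entry k is valid iff k * 279/10 <= 240 iff k <= 10 * 240 / 279 = 8.6022
n_valid = floor(8.6022) = 8
(n_stale = 10 - 8 = 2)

8


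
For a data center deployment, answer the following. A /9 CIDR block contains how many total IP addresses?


Given: CIDR prefix /9
Host bits = 32 - 9 = 23
Total addresses = 2^23 = 8388608

8388608


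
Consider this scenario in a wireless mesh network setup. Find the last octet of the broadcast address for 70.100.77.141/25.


Given: IP = 70.100.77.141, prefix = /25
Host bits = 32 - 25 = 7
Network last octet = 141 AND mask = 128
Host part size = 2^7 - 1 = 127
Broadcast last octet = 128 OR 127 = 255

255


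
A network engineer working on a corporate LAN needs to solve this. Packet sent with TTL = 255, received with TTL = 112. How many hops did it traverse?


Given: initial TTL = 255, received TTL = 112
Hops = initial TTL - received TTL
Hops = 255 - 112 = 143

143


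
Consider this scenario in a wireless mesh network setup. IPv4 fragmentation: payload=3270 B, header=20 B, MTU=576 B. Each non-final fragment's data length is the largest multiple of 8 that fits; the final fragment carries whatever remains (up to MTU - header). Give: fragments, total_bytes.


Max data per non-final fragment = floor((MTU - header)/8)*8 = floor((576 - 20)/8)*8 = floor(556/8)*8 = 552 B
Final fragment needs no 8-byte alignment: it can carry up to MTU - header = 556 B
Non-final fragments needed = ceil((payload - 556) / 552) = ceil(2714/552) = ceil(4.9167) = 5
Number of fragments = 5 + 1 = 6
Fragment sizes (data): 5 * 552 B + 510 B (last, 510 <= 556 OK)
Total bytes sent = payload + n_frags * header = 3270 + 6*20 = 3270 + 120 = 3390 B

6, 3390


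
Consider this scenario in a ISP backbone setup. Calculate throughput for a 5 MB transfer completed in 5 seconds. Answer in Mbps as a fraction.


Given: file = 5 MB, time = 5 s
File in Mb = 5 * 8 = 40 Mb
Throughput = 40 / 5 Mbps
Throughput = 8 Mbps

8


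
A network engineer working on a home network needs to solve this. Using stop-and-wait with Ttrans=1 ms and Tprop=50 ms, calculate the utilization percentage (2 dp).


Given: Ttrans = 1 ms, Tprop = 50 ms
RTT = 2 * Tprop = 2 * 50 = 100 ms
U = Ttrans / (Ttrans + RTT)
U = 1 / (1 + 100)
U = 1 / 101 = 0.009901
U% = 0.99%

0.99


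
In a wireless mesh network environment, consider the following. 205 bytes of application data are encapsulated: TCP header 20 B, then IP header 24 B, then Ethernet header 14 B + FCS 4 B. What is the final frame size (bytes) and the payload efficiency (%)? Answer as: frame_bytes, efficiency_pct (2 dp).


TCP segment = 205 + 20 = 225 B
IP packet = 225 + 24 = 249 B
Ethernet frame = 249 + 14 + 4 = 267 B
Efficiency = app / frame = 205 / 267 = 0.767790 = 76.7790% -> 76.78% (2 dp)

267, 76.78


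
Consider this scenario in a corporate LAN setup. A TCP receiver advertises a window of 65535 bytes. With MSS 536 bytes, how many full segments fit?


Given: RWND = 65535 bytes, MSS = 536 bytes
Full segments = floor(RWND / MSS)
Full segments = floor(65535 / 536)
Full segments = floor(122.2668) = 122

122


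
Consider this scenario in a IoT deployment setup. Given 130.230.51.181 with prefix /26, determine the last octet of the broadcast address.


Given: IP = 130.230.51.181, prefix = /26
Host bits = 32 - 26 = 6
Network last octet = 181 AND mask = 128
Host part size = 2^6 - 1 = 63
Broadcast last octet = 128 OR 63 = 191

191


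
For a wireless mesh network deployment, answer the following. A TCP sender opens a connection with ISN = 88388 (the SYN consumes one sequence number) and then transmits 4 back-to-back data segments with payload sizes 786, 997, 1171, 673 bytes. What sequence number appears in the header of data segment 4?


The SYN occupies sequence number ISN = 88388, so the first data byte is ISN + 1 = 88389.
SEQ of data segment i = (ISN + 1) + sum of payload sizes of segments 1..i-1.
Segment 1: SEQ = 88389, payload = 786 bytes
Segment 2: SEQ = 89175, payload = 997 bytes
Segment 3: SEQ = 90172, payload = 1171 bytes
Segment 4: SEQ = 91343, payload = 673 bytes
SEQ of segment 4 = 88389 + 786 + 997 + 1171 = 91343

91343


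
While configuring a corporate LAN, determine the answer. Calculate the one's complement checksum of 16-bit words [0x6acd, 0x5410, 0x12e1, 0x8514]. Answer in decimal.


Given words: [0x6acd, 0x5410, 0x12e1, 0x8514]
Step 1: Sum all words
Raw sum = 27341 + 21520 + 4833 + 34068 = 87762
Step 2: Fold carry: (22226 + 1) = 22227
One's complement = ~22227 & 0xFFFF = 43308

43308


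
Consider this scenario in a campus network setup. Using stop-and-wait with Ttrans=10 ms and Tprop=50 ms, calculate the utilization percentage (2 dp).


Given: Ttrans = 10 ms, Tprop = 50 ms
RTT = 2 * Tprop = 2 * 50 = 100 ms
U = Ttrans / (Ttrans + RTT)
U = 10 / (10 + 100)
U = 10 / 110 = 0.090909
U% = 9.09%

9.09


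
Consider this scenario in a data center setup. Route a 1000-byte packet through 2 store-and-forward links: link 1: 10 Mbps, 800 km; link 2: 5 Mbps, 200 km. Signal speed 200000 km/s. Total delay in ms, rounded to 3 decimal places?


Packet = 1000 bytes = 8000 bits. Store-and-forward: sum (t_trans + t_prop) per link.
Link 1: t_trans = 8000/(10*10^6) s = 0.8000 ms; t_prop = 800/200000 s = 4.0000 ms; subtotal = 4.8000 ms
Link 2: t_trans = 8000/(5*10^6) s = 1.6000 ms; t_prop = 200/200000 s = 1.0000 ms; subtotal = 2.6000 ms
End-to-end = 4.8000 + 2.6000 = 7.4000 ms -> 7.400 ms (3 dp)

7.400


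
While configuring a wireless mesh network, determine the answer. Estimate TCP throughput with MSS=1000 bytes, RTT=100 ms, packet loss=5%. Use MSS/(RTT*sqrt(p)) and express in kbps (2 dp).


Given: MSS = 1000 bytes, RTT = 100 ms, loss = 5%
RTT in seconds = 100 / 1000 = 0.1
Loss rate = 5% = 0.05
sqrt(loss) = sqrt(0.05) = 0.223606797750
Throughput (bytes/s) = 1000 / (0.1 * 0.223606797750) = 44721.3595
Throughput (kbps) = 44721.3595 * 8 / 1000 = 357.770876 -> 357.77 kbps (2 dp)

357.77


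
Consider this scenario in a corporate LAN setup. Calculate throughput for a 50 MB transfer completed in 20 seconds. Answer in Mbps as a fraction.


Given: file = 50 MB, time = 20 s
File in Mb = 50 * 8 = 400 Mb
Throughput = 400 / 20 Mbps
Throughput = 20 Mbps

20


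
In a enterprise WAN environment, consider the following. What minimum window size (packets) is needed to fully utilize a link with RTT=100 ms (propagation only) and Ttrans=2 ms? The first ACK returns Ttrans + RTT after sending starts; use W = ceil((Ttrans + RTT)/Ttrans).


Given: Ttrans = 2 ms, RTT = 100 ms (= 2 * Tprop, Tprop = 50 ms)
Time until first ACK returns = Ttrans + RTT = 2 + 100 = 102 ms
Need W * Ttrans >= Ttrans + RTT  ->  W >= (Ttrans + RTT) / Ttrans
(Ttrans + RTT) / Ttrans = 102 / 2 = 51
W_min = ceil(51) = 51

51


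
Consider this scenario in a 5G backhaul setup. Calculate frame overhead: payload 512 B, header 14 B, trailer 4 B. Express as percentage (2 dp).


Given: payload = 512 B, header = 14 B, trailer = 4 B
Overhead bytes = header + trailer = 14 + 4 = 18
Total frame = payload + overhead = 512 + 18 = 530
Overhead % = 18 / 530 * 100 = 3.3962% -> 3.40% (2 dp)

3.40


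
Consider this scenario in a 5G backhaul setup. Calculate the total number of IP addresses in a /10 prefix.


Given: CIDR prefix /10
Host bits = 32 - 10 = 22
Total addresses = 2^22 = 4194304

4194304


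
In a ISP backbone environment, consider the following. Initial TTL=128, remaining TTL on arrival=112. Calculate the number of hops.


Given: initial TTL = 128, received TTL = 112
Hops = initial TTL - received TTL
Hops = 128 - 112 = 16

16


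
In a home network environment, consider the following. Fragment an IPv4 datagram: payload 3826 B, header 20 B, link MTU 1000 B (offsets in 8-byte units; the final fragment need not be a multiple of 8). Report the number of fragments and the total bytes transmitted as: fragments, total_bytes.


Max data per non-final fragment = floor((MTU - header)/8)*8 = floor((1000 - 20)/8)*8 = floor(980/8)*8 = 976 B
Final fragment needs no 8-byte alignment: it can carry up to MTU - header = 980 B
Non-final fragments needed = ceil((payload - 980) / 976) = ceil(2846/976) = ceil(2.9160) = 3
Number of fragments = 3 + 1 = 4
Fragment sizes (data): 3 * 976 B + 898 B (last, 898 <= 980 OK)
Total bytes sent = payload + n_frags * header = 3826 + 4*20 = 3826 + 80 = 3906 B

4, 3906


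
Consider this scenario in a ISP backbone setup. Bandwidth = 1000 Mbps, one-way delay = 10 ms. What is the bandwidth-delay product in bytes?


Given: bandwidth = 1000 Mbps, delay = 10 ms
BDP in bits = 1000 * 10^6 * 10 / 1000
BDP in bits = 10000000
BDP in bytes = 10000000 / 8 = 1250000

1250000


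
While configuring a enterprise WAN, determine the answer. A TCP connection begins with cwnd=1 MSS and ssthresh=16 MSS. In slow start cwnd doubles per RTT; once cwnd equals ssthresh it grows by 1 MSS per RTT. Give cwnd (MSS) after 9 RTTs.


RTT 0: cwnd = 1 MSS (initial)
RTT 1: cwnd = 2 MSS (slow start, doubled)
RTT 2: cwnd = 4 MSS (slow start, doubled)
RTT 3: cwnd = 8 MSS (slow start, doubled)
RTT 4: cwnd = 16 MSS (slow start, doubled)
RTT 5: cwnd = 17 MSS (congestion avoidance, +1)
RTT 6: cwnd = 18 MSS (congestion avoidance, +1)
RTT 7: cwnd = 19 MSS (congestion avoidance, +1)
RTT 8: cwnd = 20 MSS (congestion avoidance, +1)
RTT 9: cwnd = 21 MSS (congestion avoidance, +1)

21


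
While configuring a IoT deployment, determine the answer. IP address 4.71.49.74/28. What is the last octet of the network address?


Given: IP = 4.71.49.74, prefix = /28
Subnet mask = 255.255.255.240
Last octet of IP: 74
Last octet of mask: 240
Network last octet = 74 AND 240 = 64

64


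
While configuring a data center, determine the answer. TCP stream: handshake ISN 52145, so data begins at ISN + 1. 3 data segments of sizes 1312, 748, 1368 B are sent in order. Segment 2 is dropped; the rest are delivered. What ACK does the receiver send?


SYN uses sequence number 52145; first data byte = ISN + 1 = 52146.
Segment 1: SEQ = 52146, len = 1312 B, covers [52146, 53457]
Segment 2: SEQ = 53458, len = 748 B, covers [53458, 54205] [LOST]
Segment 3: SEQ = 54206, len = 1368 B, covers [54206, 55573]
In-order data received: bytes [52146, 53457] (segments 1..1).
Segment 2 missing -> gap begins at byte 53458; later segments buffered out of order.
Cumulative ACK = next expected in-order byte = 52146 + 1312 = 53458

53458


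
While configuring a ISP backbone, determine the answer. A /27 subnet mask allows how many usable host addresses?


Given: subnet mask /27
Host bits = 32 - 27 = 5
Total addresses = 2^5 = 32
Usable hosts = 32 - 2 (network + broadcast) = 30

30


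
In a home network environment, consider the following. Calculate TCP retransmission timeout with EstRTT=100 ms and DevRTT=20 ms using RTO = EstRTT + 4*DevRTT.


Given: EstRTT = 100 ms, DevRTT = 20 ms
Timeout = EstRTT + 4 * DevRTT
4 * DevRTT = 4 * 20 = 80
Timeout = 100 + 80 = 180 ms

180


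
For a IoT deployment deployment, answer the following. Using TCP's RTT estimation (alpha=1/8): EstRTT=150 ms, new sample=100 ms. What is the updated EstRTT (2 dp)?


Given: EstRTT = 150 ms, SampleRTT = 100 ms, alpha = 1/8
New EstRTT = (1 - alpha) * EstRTT + alpha * SampleRTT
(7/8) * 150 = 131.25
(1/8) * 100 = 12.5
New EstRTT = 131.25 + 12.5 = 143.75 ms -> 143.75 ms (2 dp)

143.75


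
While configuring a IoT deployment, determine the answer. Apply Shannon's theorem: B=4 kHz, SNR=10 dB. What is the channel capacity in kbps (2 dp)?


Given: B = 4 kHz, SNR = 10 dB
SNR linear = 10^(10/10) = 10
1 + SNR = 11
log2(11) = 3.4594316186
C = 4 * 1000 * 3.4594316186 = 13837.7265 bps
C = 13.837726 kbps -> 13.84 kbps (2 dp)

13.84


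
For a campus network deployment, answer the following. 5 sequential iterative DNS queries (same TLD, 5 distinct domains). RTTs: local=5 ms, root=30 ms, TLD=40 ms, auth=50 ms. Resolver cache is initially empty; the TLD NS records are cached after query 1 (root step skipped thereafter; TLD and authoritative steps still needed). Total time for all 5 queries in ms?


Lookup 1 (cold cache): local + root + TLD + auth = 5 + 30 + 40 + 50 = 125 ms
Lookups 2..5 (TLD NS cached -> skip root; new domain -> still ask TLD and auth): local + TLD + auth = 5 + 40 + 50 = 95 ms each
Remaining 4 lookups: 4 * 95 = 380 ms
Total = 125 + 380 = 505 ms

505


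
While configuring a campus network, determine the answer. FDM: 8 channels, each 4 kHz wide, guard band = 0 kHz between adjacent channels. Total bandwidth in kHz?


Given: 8 channels, 4 kHz each, guard = 0 kHz
Channel bandwidth = 8 * 4 = 32 kHz
Guard bands = 7 gaps * 0 kHz = 0 kHz
Total = 32 + 0 = 32 kHz

32


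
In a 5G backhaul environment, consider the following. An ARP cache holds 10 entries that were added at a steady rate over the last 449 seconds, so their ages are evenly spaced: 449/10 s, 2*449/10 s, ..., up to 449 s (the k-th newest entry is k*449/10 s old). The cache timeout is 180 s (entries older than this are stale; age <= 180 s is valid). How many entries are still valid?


Ages are k * 449/10 s for k = 1..10 (spacing = 44.9000 s).
Entry k is valid iff k * 449/10 <= 180 iff k <= 10 * 180 / 449 = 4.0089
n_valid = floor(4.0089) = 4
(n_stale = 10 - 4 = 6)

4


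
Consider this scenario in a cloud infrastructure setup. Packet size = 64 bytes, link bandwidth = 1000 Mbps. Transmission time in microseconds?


Given: packet = 64 bytes, bandwidth = 1000 Mbps
Packet in bits = 64 * 8 = 512 bits
Bandwidth = 1000 * 10^6 = 1000000000 bps
Time = 512 / 1000000000 seconds
Time in us = 512 * 10^6 / 1000000000 = 0.512

0.512


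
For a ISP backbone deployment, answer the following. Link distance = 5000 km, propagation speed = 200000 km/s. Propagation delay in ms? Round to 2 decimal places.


Given: distance = 5000 km, speed = 200000 km/s
Delay = distance / speed = 5000 / 200000 seconds
Delay in ms = 5000 * 1000 / 200000
Delay = 25.0000 ms
Rounded to 2 dp = 25.00 ms

25.00


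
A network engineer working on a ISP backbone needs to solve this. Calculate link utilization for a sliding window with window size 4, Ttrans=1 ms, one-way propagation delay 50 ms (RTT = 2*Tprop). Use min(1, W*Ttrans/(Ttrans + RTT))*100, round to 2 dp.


Given: W = 4, Ttrans = 1 ms, RTT = 100 ms (= 2 * Tprop, Tprop = 50 ms)
Cycle time = Ttrans + RTT = 1 + 100 = 101 ms (first packet sent until its ACK returns)
W * Ttrans = 4 * 1 = 4 ms of sending per cycle
W * Ttrans / (Ttrans + RTT) = 4 / 101 = 0.039604
U = min(1, 0.039604) = 0.039604
U% = 3.96%

3.96


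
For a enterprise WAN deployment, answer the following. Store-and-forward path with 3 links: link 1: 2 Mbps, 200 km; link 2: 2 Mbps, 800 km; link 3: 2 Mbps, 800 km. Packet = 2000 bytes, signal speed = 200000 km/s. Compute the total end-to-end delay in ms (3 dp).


Packet = 2000 bytes = 16000 bits. Store-and-forward: sum (t_trans + t_prop) per link.
Link 1: t_trans = 16000/(2*10^6) s = 8.0000 ms; t_prop = 200/200000 s = 1.0000 ms; subtotal = 9.0000 ms
Link 2: t_trans = 16000/(2*10^6) s = 8.0000 ms; t_prop = 800/200000 s = 4.0000 ms; subtotal = 12.0000 ms
Link 3: t_trans = 16000/(2*10^6) s = 8.0000 ms; t_prop = 800/200000 s = 4.0000 ms; subtotal = 12.0000 ms
End-to-end = 9.0000 + 12.0000 + 12.0000 = 33.0000 ms -> 33.000 ms (3 dp)

33.000


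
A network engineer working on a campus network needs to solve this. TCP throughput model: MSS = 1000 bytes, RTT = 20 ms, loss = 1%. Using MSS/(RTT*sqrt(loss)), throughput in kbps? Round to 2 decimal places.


Given: MSS = 1000 bytes, RTT = 20 ms, loss = 1%
RTT in seconds = 20 / 1000 = 0.02
Loss rate = 1% = 0.01
sqrt(loss) = sqrt(0.01) = 0.1
Throughput (bytes/s) = 1000 / (0.02 * 0.1) = 500000.0000
Throughput (kbps) = 500000.0000 * 8 / 1000 = 4000.000000 -> 4000.00 kbps (2 dp)

4000.00


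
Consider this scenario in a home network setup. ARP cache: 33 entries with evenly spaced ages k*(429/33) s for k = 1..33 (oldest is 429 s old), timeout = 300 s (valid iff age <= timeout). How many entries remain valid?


Ages are k * 429/33 s for k = 1..33 (spacing = 13.0000 s).
Entry k is valid iff k * 429/33 <= 300 iff k <= 33 * 300 / 429 = 23.0769
n_valid = floor(23.0769) = 23
(n_stale = 33 - 23 = 10)

23


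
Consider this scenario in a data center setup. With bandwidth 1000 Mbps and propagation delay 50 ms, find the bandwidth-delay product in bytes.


Given: bandwidth = 1000 Mbps, delay = 50 ms
BDP in bits = 1000 * 10^6 * 50 / 1000
BDP in bits = 50000000
BDP in bytes = 50000000 / 8 = 6250000

6250000


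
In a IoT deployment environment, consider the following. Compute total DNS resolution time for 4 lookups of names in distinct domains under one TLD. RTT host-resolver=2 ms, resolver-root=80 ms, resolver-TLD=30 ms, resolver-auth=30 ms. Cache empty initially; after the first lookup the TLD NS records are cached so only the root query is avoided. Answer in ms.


Lookup 1 (cold cache): local + root + TLD + auth = 2 + 80 + 30 + 30 = 142 ms
Lookups 2..4 (TLD NS cached -> skip root; new domain -> still ask TLD and auth): local + TLD + auth = 2 + 30 + 30 = 62 ms each
Remaining 3 lookups: 3 * 62 = 186 ms
Total = 142 + 186 = 328 ms

328


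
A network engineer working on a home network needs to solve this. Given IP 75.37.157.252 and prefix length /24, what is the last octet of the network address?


Given: IP = 75.37.157.252, prefix = /24
Subnet mask = 255.255.255.0
Last octet of IP: 252
Last octet of mask: 0
Network last octet = 252 AND 0 = 0

0


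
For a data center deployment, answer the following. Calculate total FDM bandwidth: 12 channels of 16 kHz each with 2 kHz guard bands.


Given: 12 channels, 16 kHz each, guard = 2 kHz
Channel bandwidth = 12 * 16 = 192 kHz
Guard bands = 11 gaps * 2 kHz = 22 kHz
Total = 192 + 22 = 214 kHz

214


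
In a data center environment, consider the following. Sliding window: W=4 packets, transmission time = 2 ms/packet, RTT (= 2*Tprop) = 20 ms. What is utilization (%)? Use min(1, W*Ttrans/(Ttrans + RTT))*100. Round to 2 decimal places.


Given: W = 4, Ttrans = 2 ms, RTT = 20 ms (= 2 * Tprop, Tprop = 10 ms)
Cycle time = Ttrans + RTT = 2 + 20 = 22 ms (first packet sent until its ACK returns)
W * Ttrans = 4 * 2 = 8 ms of sending per cycle
W * Ttrans / (Ttrans + RTT) = 8 / 22 = 0.363636
U = min(1, 0.363636) = 0.363636
U% = 36.36%

36.36


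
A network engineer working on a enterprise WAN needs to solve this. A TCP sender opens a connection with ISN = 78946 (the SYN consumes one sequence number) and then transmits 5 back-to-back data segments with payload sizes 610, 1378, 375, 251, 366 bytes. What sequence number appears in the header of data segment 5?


The SYN occupies sequence number ISN = 78946, so the first data byte is ISN + 1 = 78947.
SEQ of data segment i = (ISN + 1) + sum of payload sizes of segments 1..i-1.
Segment 1: SEQ = 78947, payload = 610 bytes
Segment 2: SEQ = 79557, payload = 1378 bytes
Segment 3: SEQ = 80935, payload = 375 bytes
Segment 4: SEQ = 81310, payload = 251 bytes
Segment 5: SEQ = 81561, payload = 366 bytes
SEQ of segment 5 = 78947 + 610 + 1378 + 375 + 251 = 81561

81561


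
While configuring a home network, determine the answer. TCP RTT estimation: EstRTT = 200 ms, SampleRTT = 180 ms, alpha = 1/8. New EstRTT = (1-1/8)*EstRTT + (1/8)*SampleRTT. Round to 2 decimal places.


Given: EstRTT = 200 ms, SampleRTT = 180 ms, alpha = 1/8
New EstRTT = (1 - alpha) * EstRTT + alpha * SampleRTT
(7/8) * 200 = 175
(1/8) * 180 = 22.5
New EstRTT = 175 + 22.5 = 197.5 ms -> 197.50 ms (2 dp)

197.50


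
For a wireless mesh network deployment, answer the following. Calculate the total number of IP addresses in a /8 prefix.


Given: CIDR prefix /8
Host bits = 32 - 8 = 24
Total addresses = 2^24 = 16777216

16777216


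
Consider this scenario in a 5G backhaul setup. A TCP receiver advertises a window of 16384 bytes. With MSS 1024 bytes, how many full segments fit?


Given: RWND = 16384 bytes, MSS = 1024 bytes
Full segments = floor(RWND / MSS)
Full segments = floor(16384 / 1024)
Full segments = floor(16.0) = 16

16


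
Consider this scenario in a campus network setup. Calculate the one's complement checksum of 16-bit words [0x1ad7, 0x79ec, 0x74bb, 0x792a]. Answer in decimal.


Given words: [0x1ad7, 0x79ec, 0x74bb, 0x792a]
Step 1: Sum all words
Raw sum = 6871 + 31212 + 29883 + 31018 = 98984
Step 2: Fold carry: (33448 + 1) = 33449
One's complement = ~33449 & 0xFFFF = 32086

32086


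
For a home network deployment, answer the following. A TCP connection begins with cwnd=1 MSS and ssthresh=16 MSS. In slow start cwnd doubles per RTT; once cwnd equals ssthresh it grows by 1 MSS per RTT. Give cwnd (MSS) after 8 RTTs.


RTT 0: cwnd = 1 MSS (initial)
RTT 1: cwnd = 2 MSS (slow start, doubled)
RTT 2: cwnd = 4 MSS (slow start, doubled)
RTT 3: cwnd = 8 MSS (slow start, doubled)
RTT 4: cwnd = 16 MSS (slow start, doubled)
RTT 5: cwnd = 17 MSS (congestion avoidance, +1)
RTT 6: cwnd = 18 MSS (congestion avoidance, +1)
RTT 7: cwnd = 19 MSS (congestion avoidance, +1)
RTT 8: cwnd = 20 MSS (congestion avoidance, +1)

20


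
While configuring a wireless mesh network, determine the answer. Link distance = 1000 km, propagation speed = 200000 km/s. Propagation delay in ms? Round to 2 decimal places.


Given: distance = 1000 km, speed = 200000 km/s
Delay = distance / speed = 1000 / 200000 seconds
Delay in ms = 1000 * 1000 / 200000
Delay = 5.0000 ms
Rounded to 2 dp = 5.00 ms

5.00


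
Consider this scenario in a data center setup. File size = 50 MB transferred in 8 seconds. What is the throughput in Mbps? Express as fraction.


Given: file = 50 MB, time = 8 s
File in Mb = 50 * 8 = 400 Mb
Throughput = 400 / 8 Mbps
Throughput = 50 Mbps

50


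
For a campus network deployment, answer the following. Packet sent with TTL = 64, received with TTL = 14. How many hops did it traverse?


Given: initial TTL = 64, received TTL = 14
Hops = initial TTL - received TTL
Hops = 64 - 14 = 50

50


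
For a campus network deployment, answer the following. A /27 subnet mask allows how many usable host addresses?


Given: subnet mask /27
Host bits = 32 - 27 = 5
Total addresses = 2^5 = 32
Usable hosts = 32 - 2 (network + broadcast) = 30

30


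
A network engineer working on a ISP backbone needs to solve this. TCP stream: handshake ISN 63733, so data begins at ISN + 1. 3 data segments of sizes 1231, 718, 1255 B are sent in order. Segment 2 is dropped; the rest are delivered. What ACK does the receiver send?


SYN uses sequence number 63733; first data byte = ISN + 1 = 63734.
Segment 1: SEQ = 63734, len = 1231 B, covers [63734, 64964]
Segment 2: SEQ = 64965, len = 718 B, covers [64965, 65682] [LOST]
Segment 3: SEQ = 65683, len = 1255 B, covers [65683, 66937]
In-order data received: bytes [63734, 64964] (segments 1..1).
Segment 2 missing -> gap begins at byte 64965; later segments buffered out of order.
Cumulative ACK = next expected in-order byte = 63734 + 1231 = 64965

64965


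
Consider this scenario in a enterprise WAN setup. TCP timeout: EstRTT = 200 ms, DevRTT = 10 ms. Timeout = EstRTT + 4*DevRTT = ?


Given: EstRTT = 200 ms, DevRTT = 10 ms
Timeout = EstRTT + 4 * DevRTT
4 * DevRTT = 4 * 10 = 40
Timeout = 200 + 40 = 240 ms

240


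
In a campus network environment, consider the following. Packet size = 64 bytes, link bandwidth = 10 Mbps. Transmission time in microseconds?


Given: packet = 64 bytes, bandwidth = 10 Mbps
Packet in bits = 64 * 8 = 512 bits
Bandwidth = 10 * 10^6 = 10000000 bps
Time = 512 / 10000000 seconds
Time in us = 512 * 10^6 / 10000000 = 51.2

51.2


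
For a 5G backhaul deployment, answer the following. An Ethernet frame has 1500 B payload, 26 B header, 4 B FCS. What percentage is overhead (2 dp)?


Given: payload = 1500 B, header = 26 B, trailer = 4 B
Overhead bytes = header + trailer = 26 + 4 = 30
Total frame = payload + overhead = 1500 + 30 = 1530
Overhead % = 30 / 1530 * 100 = 1.9608% -> 1.96% (2 dp)

1.96


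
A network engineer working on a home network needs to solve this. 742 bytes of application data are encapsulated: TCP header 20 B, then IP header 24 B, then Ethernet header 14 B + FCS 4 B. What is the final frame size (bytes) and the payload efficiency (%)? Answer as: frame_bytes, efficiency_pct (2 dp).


TCP segment = 742 + 20 = 762 B
IP packet = 762 + 24 = 786 B
Ethernet frame = 786 + 14 + 4 = 804 B
Efficiency = app / frame = 742 / 804 = 0.922886 = 92.2886% -> 92.29% (2 dp)

804, 92.29
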